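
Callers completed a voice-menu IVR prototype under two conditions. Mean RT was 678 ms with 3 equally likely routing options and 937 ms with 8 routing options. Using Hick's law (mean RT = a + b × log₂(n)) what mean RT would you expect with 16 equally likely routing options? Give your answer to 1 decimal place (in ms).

1120.0 ms

Solve the two-equation system in a and b:
  b = (937 − 678) / (log₂ 8 − log₂ 3) = 259 / (3 − 1.5850) = 183.034 ms/bit
  a = 678 − 183.034 × 1.5850 = 387.898 ms
Then RT(16) = 387.898 + 183.034 × log₂ 16 = 387.898 + 183.034 × 4 ≈ 1120.034 ms.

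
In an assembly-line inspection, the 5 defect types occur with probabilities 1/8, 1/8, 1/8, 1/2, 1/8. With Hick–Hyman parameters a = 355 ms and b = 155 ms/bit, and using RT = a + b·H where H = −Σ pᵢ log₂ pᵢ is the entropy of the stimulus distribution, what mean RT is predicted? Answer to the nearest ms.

665 ms

H = −Σ pᵢ log₂ pᵢ = 0.125·3 + 0.125·3 + 0.125·3 + 0.5·1 + 0.125·3 = 2.000 bits.
RT = 355 + 155 × 2.000 = 665.00 ms.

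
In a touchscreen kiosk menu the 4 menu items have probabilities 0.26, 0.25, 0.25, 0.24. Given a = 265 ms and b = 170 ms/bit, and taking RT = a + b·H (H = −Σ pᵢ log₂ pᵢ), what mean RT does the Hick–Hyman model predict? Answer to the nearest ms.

Entropy contributions −pᵢ log₂ pᵢ: 0.5053, 0.5000, 0.5000, 0.4941; sum H = 1.9994 bits.
RT = a + bH = 265 + 170·1.9994 = 604.90 ms.

605 ms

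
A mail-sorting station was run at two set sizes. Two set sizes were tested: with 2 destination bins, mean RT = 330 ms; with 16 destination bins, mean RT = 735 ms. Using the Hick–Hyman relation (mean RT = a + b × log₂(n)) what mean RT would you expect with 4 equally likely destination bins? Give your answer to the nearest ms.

With log₂ n on the abscissa the relation is linear; from the two conditions:
  b = (735 − 330) / (log₂ 16 − log₂ 2) = 405 / (4 − 1) = 135 ms/bit
  a = 330 − 135 × 1 = 195 ms
Then RT(4) = 195 + 135 × log₂ 4 = 195 + 135 × 2 ≈ 465.000 ms.

465 ms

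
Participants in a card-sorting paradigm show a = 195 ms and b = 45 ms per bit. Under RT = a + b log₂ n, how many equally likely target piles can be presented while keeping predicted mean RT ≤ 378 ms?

16

Set 195 + 45·log₂ n ≤ 378 → log₂ n ≤ (378 − 195)/45 = 4.0667.
So n ≤ 2^4.0667 = 16.757; the largest integer n is 16.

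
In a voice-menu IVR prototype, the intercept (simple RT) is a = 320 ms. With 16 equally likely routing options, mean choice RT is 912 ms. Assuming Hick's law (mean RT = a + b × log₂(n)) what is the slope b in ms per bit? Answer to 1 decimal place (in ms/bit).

b = (912 − 320) / log₂(16) = 592 / 4 = 148.000 ms/bit.

148.0 ms/bit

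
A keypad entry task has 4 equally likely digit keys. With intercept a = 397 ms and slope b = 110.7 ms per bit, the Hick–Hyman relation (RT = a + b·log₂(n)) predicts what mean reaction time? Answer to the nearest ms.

618 ms

log₂(4) = 2 bits, so RT = 397 + 110.7 × 2 ≈ 618.400 ms.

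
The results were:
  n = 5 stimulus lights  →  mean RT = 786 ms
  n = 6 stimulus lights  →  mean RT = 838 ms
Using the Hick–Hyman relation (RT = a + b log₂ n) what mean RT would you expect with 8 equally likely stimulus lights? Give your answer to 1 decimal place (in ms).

With log₂ n on the abscissa the relation is linear; from the two conditions:
  b = (838 − 786) / (log₂ 6 − log₂ 5) = 52 / (2.5850 − 2.3219) = 197.693 ms/bit
  a = 786 − 197.693 × 2.3219 = 326.972 ms
Then RT(8) = 326.972 + 197.693 × log₂ 8 = 326.972 + 197.693 × 3 ≈ 920.050 ms.

920.0 ms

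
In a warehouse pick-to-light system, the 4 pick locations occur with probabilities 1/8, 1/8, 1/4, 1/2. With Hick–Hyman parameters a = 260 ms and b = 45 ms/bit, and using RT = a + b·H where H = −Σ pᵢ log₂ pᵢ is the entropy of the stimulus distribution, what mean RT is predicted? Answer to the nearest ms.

H = −Σ pᵢ log₂ pᵢ = 0.125·3 + 0.125·3 + 0.25·2 + 0.5·1 = 1.750 bits.
RT = 260 + 45 × 1.750 = 338.75 ms.

339 ms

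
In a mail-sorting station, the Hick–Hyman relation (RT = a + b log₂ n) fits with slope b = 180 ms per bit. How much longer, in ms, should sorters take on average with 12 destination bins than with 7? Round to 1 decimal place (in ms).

140.0 ms

ΔRT = (a + b log₂ n₂) − (a + b log₂ n₁) = b·(log₂ n₂ − log₂ n₁).
log₂(12) − log₂(7) = 3.5850 − 2.8074 = 0.7776.
ΔRT = 180 × 0.7776 = 139.969 ms.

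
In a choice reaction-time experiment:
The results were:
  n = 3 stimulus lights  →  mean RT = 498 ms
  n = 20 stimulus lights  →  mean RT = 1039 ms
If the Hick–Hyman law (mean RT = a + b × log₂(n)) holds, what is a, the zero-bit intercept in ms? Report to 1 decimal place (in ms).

Slope: b = (1039 − 498) / (log₂ 20 − log₂ 3) = 541/2.7370 = 197.664 ms/bit.
a = RT₁ − b·log₂ n₁ = 498 − 197.664 × 1.5850 = 184.710 ms.

184.7 ms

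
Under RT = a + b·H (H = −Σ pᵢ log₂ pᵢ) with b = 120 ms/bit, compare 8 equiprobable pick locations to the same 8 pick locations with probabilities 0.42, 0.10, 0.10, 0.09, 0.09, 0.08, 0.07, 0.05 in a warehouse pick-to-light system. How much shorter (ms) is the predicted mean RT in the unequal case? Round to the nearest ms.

49 ms

Equiprobable entropy H₀ = log₂ 8 = 3.0000 bits.
Skewed entropy H = −Σ pᵢ log₂ pᵢ = 2.5915 bits.
ΔRT = b·(H₀ − H) = 120 × 0.4085 = 49.02 ms.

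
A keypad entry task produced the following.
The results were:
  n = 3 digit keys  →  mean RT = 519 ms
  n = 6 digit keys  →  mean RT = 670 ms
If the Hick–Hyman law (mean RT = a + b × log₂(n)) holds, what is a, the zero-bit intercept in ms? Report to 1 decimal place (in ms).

b = (RT₂ − RT₁)/(log₂ n₂ − log₂ n₁) = (670 − 519)/(2.5850 − 1.5850) = 151.000 ms/bit.
Intercept: a = 519 − 151.000·log₂(3) = 279.671 ms.

279.7 ms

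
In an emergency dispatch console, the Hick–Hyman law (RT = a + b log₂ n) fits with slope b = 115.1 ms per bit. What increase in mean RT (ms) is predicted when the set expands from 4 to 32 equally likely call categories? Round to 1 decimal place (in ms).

ΔRT = (a + b log₂ n₂) − (a + b log₂ n₁) = b·(log₂ n₂ − log₂ n₁).
log₂(32) − log₂(4) = log₂(32/4) = log₂(8) = 3.
ΔRT = 115.1 × 3.0000 = 345.300 ms.

345.3 ms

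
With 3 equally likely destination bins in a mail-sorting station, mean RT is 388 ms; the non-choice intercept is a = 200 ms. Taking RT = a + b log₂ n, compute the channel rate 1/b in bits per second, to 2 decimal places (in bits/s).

8.43 bits/s

b = (388 − 200)/log₂ 3 = 188/1.5850 = 118.615 ms per bit = 0.11861 s/bit; the reciprocal is 8.431 bits/s.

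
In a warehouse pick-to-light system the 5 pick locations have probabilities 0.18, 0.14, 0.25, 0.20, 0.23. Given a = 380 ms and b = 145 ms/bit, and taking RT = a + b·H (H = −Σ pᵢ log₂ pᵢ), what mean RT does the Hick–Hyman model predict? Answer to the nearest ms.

713 ms

Entropy contributions −pᵢ log₂ pᵢ: 0.4453, 0.3971, 0.5000, 0.4644, 0.4877; sum H = 2.2945 bits.
RT = a + bH = 380 + 145·2.2945 = 712.70 ms.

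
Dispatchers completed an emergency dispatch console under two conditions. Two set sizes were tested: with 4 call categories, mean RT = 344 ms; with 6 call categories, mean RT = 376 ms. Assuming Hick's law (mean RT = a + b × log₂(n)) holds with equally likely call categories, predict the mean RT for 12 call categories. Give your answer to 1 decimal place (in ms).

430.7 ms

With log₂ n on the abscissa the relation is linear; from the two conditions:
  b = (376 − 344) / (log₂ 6 − log₂ 4) = 32 / (2.5850 − 2) = 54.704 ms/bit
  a = 344 − 54.704 × 2 = 234.591 ms
Then RT(12) = 234.591 + 54.704 × log₂ 12 = 234.591 + 54.704 × 3.5850 ≈ 430.704 ms.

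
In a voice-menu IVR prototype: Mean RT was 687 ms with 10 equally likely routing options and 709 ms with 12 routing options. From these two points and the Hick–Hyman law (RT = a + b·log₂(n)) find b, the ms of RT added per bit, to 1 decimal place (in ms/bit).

Slope: b = (709 − 687) / (log₂ 12 − log₂ 10) = 22/0.2630 = 83.639 ms/bit.

83.6 ms/bit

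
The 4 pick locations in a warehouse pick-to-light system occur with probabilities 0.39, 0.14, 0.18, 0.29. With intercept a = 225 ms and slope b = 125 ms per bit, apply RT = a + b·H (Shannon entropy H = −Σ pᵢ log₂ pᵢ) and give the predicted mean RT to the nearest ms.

461 ms

Entropy contributions −pᵢ log₂ pᵢ: 0.5298, 0.3971, 0.4453, 0.5179; sum H = 1.8901 bits.
RT = a + bH = 225 + 125·1.8901 = 461.26 ms.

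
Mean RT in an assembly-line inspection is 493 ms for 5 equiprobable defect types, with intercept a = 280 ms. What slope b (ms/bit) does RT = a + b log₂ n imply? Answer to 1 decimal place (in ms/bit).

log₂(5) = 2.3219 bits.
b = (RT − a)/log₂ n = (493 − 280) / 2.3219 = 91.734 ms/bit.

91.7 ms/bit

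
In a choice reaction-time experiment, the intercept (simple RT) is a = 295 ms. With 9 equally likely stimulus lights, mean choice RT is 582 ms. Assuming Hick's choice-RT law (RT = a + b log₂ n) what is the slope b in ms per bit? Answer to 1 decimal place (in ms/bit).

9 alternatives carry log₂ 9 = 3.1699 bits; the choice cost is 582 − 295 = 287 ms, so b = 287/3.1699 = 90.538 ms/bit.

90.5 ms/bit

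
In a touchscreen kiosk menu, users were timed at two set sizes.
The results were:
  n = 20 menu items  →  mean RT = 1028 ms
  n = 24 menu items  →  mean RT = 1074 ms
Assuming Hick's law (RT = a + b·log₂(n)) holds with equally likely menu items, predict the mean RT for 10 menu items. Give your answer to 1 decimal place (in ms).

853.1 ms

Fit slope and intercept:
  b = (1074 − 1028) / (log₂ 24 − log₂ 20) = 46 / (4.5850 − 4.3219) = 174.882 ms/bit
  a = 1028 − 174.882 × 4.3219 = 272.172 ms
Then RT(10) = 272.172 + 174.882 × log₂ 10 = 272.172 + 174.882 × 3.3219 ≈ 853.118 ms.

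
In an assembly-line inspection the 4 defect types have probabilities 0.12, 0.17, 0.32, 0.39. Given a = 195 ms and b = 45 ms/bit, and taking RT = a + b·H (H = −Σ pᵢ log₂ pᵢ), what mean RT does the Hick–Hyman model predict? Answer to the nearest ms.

Entropy contributions −pᵢ log₂ pᵢ: 0.3671, 0.4346, 0.5260, 0.5298; sum H = 1.8575 bits.
RT = a + bH = 195 + 45·1.8575 = 278.59 ms.

279 ms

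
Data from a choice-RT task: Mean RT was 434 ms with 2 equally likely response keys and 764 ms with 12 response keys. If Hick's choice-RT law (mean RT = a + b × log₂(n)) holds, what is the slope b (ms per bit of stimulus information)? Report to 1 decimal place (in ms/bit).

127.7 ms/bit

The slope on a log₂ axis is (764 − 434) / (3.5850 − 1) = 127.661 ms/bit.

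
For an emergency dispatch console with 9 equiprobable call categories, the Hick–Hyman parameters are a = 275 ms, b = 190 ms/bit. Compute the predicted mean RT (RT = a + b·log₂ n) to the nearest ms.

log₂(9) = 3.1699 bits, so RT = 275 + 190 × 3.1699 ≈ 877.286 ms.

877 ms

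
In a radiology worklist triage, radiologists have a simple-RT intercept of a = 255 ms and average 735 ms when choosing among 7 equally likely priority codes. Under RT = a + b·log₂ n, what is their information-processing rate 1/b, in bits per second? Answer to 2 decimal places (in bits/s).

5.85 bits/s

b = (735 − 255)/log₂ 7 = 480/2.8074 = 170.979 ms per bit = 0.17098 s/bit; the reciprocal is 5.849 bits/s.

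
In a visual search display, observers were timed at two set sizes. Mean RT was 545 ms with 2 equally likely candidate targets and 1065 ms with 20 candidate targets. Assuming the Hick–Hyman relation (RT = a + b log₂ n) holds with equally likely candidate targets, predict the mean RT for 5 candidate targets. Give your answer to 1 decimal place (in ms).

751.9 ms

Fit slope and intercept:
  b = (1065 − 545) / (log₂ 20 − log₂ 2) = 520 / (4.3219 − 1) = 156.536 ms/bit
  a = 545 − 156.536 × 1 = 388.464 ms
Then RT(5) = 388.464 + 156.536 × log₂ 5 = 388.464 + 156.536 × 2.3219 ≈ 751.929 ms.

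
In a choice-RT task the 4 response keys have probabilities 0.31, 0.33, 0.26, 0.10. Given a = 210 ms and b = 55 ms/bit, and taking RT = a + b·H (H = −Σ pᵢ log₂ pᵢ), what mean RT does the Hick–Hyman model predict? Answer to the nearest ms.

Entropy contributions −pᵢ log₂ pᵢ: 0.5238, 0.5278, 0.5053, 0.3322; sum H = 1.8891 bits.
RT = a + bH = 210 + 55·1.8891 = 313.90 ms.

314 ms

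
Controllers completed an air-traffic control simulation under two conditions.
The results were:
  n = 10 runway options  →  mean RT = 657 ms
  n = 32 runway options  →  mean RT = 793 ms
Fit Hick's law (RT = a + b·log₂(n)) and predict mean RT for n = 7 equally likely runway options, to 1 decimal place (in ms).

615.3 ms

With log₂ n on the abscissa the relation is linear; from the two conditions:
  b = (793 − 657) / (log₂ 32 − log₂ 10) = 136 / (5 − 3.3219) = 81.045 ms/bit
  a = 657 − 81.045 × 3.3219 = 387.773 ms
Then RT(7) = 387.773 + 81.045 × log₂ 7 = 387.773 + 81.045 × 2.8074 ≈ 615.296 ms.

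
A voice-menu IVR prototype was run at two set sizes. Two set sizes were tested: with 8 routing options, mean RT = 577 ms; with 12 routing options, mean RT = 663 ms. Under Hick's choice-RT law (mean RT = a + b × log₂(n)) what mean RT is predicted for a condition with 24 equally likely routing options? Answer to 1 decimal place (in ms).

Fit slope and intercept:
  b = (663 − 577) / (log₂ 12 − log₂ 8) = 86 / (3.5850 − 3) = 147.018 ms/bit
  a = 577 − 147.018 × 3 = 135.946 ms
Then RT(24) = 135.946 + 147.018 × log₂ 24 = 135.946 + 147.018 × 4.5850 ≈ 810.018 ms.

810.0 ms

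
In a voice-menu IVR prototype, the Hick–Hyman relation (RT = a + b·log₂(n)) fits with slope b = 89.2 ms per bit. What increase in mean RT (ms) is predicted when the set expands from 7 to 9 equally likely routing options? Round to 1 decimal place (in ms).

32.3 ms

The intercept a cancels: ΔRT = b·(log₂ n₂ − log₂ n₁) = b·log₂(n₂/n₁).
log₂(9) − log₂(7) = 3.1699 − 2.8074 = 0.3626.
ΔRT = 89.2 × 0.3626 = 32.341 ms.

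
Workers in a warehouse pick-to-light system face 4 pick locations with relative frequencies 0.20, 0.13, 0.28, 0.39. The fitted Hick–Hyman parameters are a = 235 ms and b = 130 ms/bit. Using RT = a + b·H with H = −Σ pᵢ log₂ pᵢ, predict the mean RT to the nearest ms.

481 ms

H = 0.20·log₂(1/0.20) + 0.13·log₂(1/0.13) + 0.28·log₂(1/0.28) + 0.39·log₂(1/0.39) = 1.8910 bits.
RT = 235 + 130 × 1.8910 = 480.84 ms.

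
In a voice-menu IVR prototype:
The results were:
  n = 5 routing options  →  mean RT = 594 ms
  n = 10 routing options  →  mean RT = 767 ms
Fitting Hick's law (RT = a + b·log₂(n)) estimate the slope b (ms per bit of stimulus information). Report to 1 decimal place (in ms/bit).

Slope: b = (767 − 594) / (log₂ 10 − log₂ 5) = 173/1.0000 = 173.000 ms/bit.

173.0 ms/bit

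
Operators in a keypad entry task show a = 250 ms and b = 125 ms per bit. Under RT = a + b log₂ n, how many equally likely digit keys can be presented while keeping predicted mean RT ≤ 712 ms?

Set 250 + 125·log₂ n ≤ 712 → log₂ n ≤ (712 − 250)/125 = 3.6960.
So n ≤ 2^3.6960 = 12.960; the largest integer n is 12.

12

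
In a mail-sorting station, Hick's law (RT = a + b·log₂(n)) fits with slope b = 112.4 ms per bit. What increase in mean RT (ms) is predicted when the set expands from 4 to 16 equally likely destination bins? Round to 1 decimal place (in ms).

Only the slope matters, since a is common to both: ΔRT = b·log₂(n₂/n₁).
log₂(16) − log₂(4) = log₂(16/4) = log₂(4) = 2.
ΔRT = 112.4 × 2.0000 = 224.800 ms.

224.8 ms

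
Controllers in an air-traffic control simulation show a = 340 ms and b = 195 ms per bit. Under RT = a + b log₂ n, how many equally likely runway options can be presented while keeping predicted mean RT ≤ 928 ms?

8

Set 340 + 195·log₂ n ≤ 928 → log₂ n ≤ (928 − 340)/195 = 3.0154.
So n ≤ 2^3.0154 = 8.086; the largest integer n is 8.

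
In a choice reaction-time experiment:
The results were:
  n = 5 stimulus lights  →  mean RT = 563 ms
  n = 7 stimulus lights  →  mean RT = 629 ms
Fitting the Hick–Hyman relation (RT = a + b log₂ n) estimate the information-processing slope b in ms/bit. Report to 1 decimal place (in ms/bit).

136.0 ms/bit

The slope on a log₂ axis is (629 − 563) / (2.8074 − 2.3219) = 135.963 ms/bit.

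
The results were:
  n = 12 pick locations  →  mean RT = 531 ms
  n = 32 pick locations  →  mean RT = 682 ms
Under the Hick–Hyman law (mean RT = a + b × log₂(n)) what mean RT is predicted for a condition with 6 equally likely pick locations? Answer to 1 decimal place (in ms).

With log₂ n on the abscissa the relation is linear; from the two conditions:
  b = (682 − 531) / (log₂ 32 − log₂ 12) = 151 / (5 − 3.5850) = 106.711 ms/bit
  a = 531 − 106.711 × 3.5850 = 148.445 ms
Then RT(6) = 148.445 + 106.711 × log₂ 6 = 148.445 + 106.711 × 2.5850 ≈ 424.289 ms.

424.3 ms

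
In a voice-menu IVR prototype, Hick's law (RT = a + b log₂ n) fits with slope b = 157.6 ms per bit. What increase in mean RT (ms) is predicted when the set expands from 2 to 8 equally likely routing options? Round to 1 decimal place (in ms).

315.2 ms

ΔRT = (a + b log₂ n₂) − (a + b log₂ n₁) = b·(log₂ n₂ − log₂ n₁).
log₂(8) − log₂(2) = log₂(8/2) = log₂(4) = 2.
ΔRT = 157.6 × 2.0000 = 315.200 ms.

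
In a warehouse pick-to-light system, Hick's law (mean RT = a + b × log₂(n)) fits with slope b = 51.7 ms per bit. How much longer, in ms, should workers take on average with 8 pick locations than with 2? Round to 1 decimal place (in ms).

103.4 ms

The intercept a cancels: ΔRT = b·(log₂ n₂ − log₂ n₁) = b·log₂(n₂/n₁).
log₂(8) − log₂(2) = log₂(8/2) = log₂(4) = 2.
ΔRT = 51.7 × 2.0000 = 103.400 ms.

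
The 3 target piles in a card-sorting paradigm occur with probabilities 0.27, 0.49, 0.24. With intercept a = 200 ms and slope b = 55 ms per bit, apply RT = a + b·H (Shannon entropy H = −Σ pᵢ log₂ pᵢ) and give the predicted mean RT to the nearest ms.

H = 0.27·log₂(1/0.27) + 0.49·log₂(1/0.49) + 0.24·log₂(1/0.24) = 1.5084 bits.
RT = 200 + 55 × 1.5084 = 282.96 ms.

283 ms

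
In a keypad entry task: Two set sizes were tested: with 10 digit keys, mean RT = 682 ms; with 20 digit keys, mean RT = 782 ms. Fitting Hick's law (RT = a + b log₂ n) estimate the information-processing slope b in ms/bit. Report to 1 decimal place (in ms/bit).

b = (RT₂ − RT₁)/(log₂ n₂ − log₂ n₁) = (782 − 682)/(4.3219 − 3.3219) = 100.000 ms/bit.

100.0 ms/bit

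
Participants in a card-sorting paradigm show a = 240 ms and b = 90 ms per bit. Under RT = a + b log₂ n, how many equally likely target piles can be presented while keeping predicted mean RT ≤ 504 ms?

Set 240 + 90·log₂ n ≤ 504 → log₂ n ≤ (504 − 240)/90 = 2.9333.
So n ≤ 2^2.9333 = 7.639; the largest integer n is 7.

7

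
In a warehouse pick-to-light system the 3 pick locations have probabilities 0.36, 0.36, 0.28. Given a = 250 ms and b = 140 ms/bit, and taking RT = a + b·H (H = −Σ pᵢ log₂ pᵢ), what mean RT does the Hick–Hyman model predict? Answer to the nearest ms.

471 ms

H = 0.36·log₂(1/0.36) + 0.36·log₂(1/0.36) + 0.28·log₂(1/0.28) = 1.5755 bits.
RT = 250 + 140 × 1.5755 = 470.56 ms.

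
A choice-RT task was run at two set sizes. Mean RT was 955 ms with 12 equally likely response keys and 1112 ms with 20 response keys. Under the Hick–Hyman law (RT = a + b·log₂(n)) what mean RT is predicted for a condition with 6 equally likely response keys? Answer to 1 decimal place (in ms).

RT is linear in log₂ n, so two points fix the line:
  b = (1112 − 955) / (log₂ 20 − log₂ 12) = 157 / (4.3219 − 3.5850) = 213.036 ms/bit
  a = 955 − 213.036 × 3.5850 = 191.275 ms
Then RT(6) = 191.275 + 213.036 × log₂ 6 = 191.275 + 213.036 × 2.5850 ≈ 741.964 ms.

742.0 ms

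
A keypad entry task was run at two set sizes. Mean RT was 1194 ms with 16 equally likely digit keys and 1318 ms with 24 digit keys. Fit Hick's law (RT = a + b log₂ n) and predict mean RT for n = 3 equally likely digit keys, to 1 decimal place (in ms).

682.1 ms

With log₂ n on the abscissa the relation is linear; from the two conditions:
  b = (1318 − 1194) / (log₂ 24 − log₂ 16) = 124 / (4.5850 − 4) = 211.979 ms/bit
  a = 1194 − 211.979 × 4 = 346.082 ms
Then RT(3) = 346.082 + 211.979 × log₂ 3 = 346.082 + 211.979 × 1.5850 ≈ 682.062 ms.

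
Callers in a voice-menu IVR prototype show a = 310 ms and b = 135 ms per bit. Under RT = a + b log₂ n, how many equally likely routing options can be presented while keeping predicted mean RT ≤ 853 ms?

16

Set 310 + 135·log₂ n ≤ 853 → log₂ n ≤ (853 − 310)/135 = 4.0222.
So n ≤ 2^4.0222 = 16.248; the largest integer n is 16.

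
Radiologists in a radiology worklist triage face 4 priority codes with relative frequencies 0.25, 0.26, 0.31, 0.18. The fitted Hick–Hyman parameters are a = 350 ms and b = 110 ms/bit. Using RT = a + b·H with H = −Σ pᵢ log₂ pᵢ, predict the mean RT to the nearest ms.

567 ms

H = 0.25·log₂(1/0.25) + 0.26·log₂(1/0.26) + 0.31·log₂(1/0.31) + 0.18·log₂(1/0.18) = 1.9744 bits.
RT = 350 + 110 × 1.9744 = 567.18 ms.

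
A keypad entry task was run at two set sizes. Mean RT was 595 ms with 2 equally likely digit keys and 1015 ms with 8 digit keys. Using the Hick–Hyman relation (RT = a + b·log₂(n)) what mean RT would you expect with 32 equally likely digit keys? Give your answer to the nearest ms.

Fit slope and intercept:
  b = (1015 − 595) / (log₂ 8 − log₂ 2) = 420 / (3 − 1) = 210 ms/bit
  a = 595 − 210 × 1 = 385 ms
Then RT(32) = 385 + 210 × log₂ 32 = 385 + 210 × 5 ≈ 1435.000 ms.

1435 ms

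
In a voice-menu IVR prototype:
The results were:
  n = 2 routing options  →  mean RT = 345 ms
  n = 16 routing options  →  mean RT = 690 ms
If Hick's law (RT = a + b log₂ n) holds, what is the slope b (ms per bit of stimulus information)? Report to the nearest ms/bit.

115 ms/bit

b = (RT₂ − RT₁)/(log₂ n₂ − log₂ n₁) = (690 − 345)/(4 − 1) = 115 ms/bit.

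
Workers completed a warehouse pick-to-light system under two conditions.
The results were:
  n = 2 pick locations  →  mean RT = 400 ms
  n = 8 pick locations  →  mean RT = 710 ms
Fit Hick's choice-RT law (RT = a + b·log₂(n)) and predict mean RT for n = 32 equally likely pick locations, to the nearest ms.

RT is linear in log₂ n, so two points fix the line:
  b = (710 − 400) / (log₂ 8 − log₂ 2) = 310 / (3 − 1) = 155 ms/bit
  a = 400 − 155 × 1 = 245 ms
Then RT(32) = 245 + 155 × log₂ 32 = 245 + 155 × 5 ≈ 1020.000 ms.

1020 ms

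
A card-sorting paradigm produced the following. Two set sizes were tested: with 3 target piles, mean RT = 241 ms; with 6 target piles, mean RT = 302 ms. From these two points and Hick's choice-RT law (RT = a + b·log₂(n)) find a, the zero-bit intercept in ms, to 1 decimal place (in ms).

Slope: b = (302 − 241) / (log₂ 6 − log₂ 3) = 61/1.0000 = 61.000 ms/bit.
Intercept: a = 241 − 61.000·log₂(3) = 144.317 ms.

144.3 ms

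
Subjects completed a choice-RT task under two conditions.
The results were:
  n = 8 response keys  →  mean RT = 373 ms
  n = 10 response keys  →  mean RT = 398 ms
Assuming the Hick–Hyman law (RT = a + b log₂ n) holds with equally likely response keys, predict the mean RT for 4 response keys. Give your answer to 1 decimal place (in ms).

Solve the two-equation system in a and b:
  b = (398 − 373) / (log₂ 10 − log₂ 8) = 25 / (3.3219 − 3) = 77.657 ms/bit
  a = 373 − 77.657 × 3 = 140.029 ms
Then RT(4) = 140.029 + 77.657 × log₂ 4 = 140.029 + 77.657 × 2 ≈ 295.343 ms.

295.3 ms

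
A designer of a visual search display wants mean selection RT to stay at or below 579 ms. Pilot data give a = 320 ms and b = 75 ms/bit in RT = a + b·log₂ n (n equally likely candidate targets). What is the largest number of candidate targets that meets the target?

75·log₂ n ≤ 579 − 320 = 259, giving log₂ n ≤ 3.4533 and n ≤ 10.954. The largest whole number is 10.

10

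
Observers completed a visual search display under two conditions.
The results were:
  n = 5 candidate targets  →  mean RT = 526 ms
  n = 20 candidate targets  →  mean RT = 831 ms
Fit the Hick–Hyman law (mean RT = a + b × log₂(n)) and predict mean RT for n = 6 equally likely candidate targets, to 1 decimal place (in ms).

566.1 ms

With log₂ n on the abscissa the relation is linear; from the two conditions:
  b = (831 − 526) / (log₂ 20 − log₂ 5) = 305 / (4.3219 − 2.3219) = 152.500 ms/bit
  a = 526 − 152.500 × 2.3219 = 171.906 ms
Then RT(6) = 171.906 + 152.500 × log₂ 6 = 171.906 + 152.500 × 2.5850 ≈ 566.113 ms.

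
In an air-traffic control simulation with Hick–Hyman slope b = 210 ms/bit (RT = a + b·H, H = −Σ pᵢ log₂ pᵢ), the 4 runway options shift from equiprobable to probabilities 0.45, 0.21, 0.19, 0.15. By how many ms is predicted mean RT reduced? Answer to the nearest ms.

30 ms

Equiprobable entropy H₀ = log₂ 4 = 2.0000 bits.
Skewed entropy H = −Σ pᵢ log₂ pᵢ = 1.8570 bits.
ΔRT = b·(H₀ − H) = 210 × 0.1430 = 30.03 ms.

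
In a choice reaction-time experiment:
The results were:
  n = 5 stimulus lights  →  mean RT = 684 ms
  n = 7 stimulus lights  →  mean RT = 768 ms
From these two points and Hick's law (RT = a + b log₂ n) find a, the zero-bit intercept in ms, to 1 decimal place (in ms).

b = (RT₂ − RT₁)/(log₂ n₂ − log₂ n₁) = (768 − 684)/(2.8074 − 2.3219) = 173.044 ms/bit.
a = RT₁ − b·log₂ n₁ = 684 − 173.044 × 2.3219 = 282.205 ms.

282.2 ms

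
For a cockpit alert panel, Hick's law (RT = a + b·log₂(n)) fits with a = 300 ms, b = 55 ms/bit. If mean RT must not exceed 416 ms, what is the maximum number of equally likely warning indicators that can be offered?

Set 300 + 55·log₂ n ≤ 416 → log₂ n ≤ (416 − 300)/55 = 2.1091.
So n ≤ 2^2.1091 = 4.314; the largest integer n is 4.

4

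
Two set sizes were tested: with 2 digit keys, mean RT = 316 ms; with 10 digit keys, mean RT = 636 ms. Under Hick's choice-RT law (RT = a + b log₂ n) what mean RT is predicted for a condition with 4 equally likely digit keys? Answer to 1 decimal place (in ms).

Fit slope and intercept:
  b = (636 − 316) / (log₂ 10 − log₂ 2) = 320 / (3.3219 − 1) = 137.816 ms/bit
  a = 316 − 137.816 × 1 = 178.184 ms
Then RT(4) = 178.184 + 137.816 × log₂ 4 = 178.184 + 137.816 × 2 ≈ 453.816 ms.

453.8 ms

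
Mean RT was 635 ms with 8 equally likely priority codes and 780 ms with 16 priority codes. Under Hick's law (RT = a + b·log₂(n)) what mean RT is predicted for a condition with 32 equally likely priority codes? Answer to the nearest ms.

925 ms

RT is linear in log₂ n, so two points fix the line:
  b = (780 − 635) / (log₂ 16 − log₂ 8) = 145 / (4 − 3) = 145 ms/bit
  a = 635 − 145 × 3 = 200 ms
Then RT(32) = 200 + 145 × log₂ 32 = 200 + 145 × 5 ≈ 925.000 ms.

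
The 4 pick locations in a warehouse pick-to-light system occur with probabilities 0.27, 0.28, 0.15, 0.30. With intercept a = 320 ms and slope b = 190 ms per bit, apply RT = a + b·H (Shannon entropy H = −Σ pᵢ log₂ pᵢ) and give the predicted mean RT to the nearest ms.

H = 0.27·log₂(1/0.27) + 0.28·log₂(1/0.28) + 0.15·log₂(1/0.15) + 0.30·log₂(1/0.30) = 1.9559 bits.
RT = 320 + 190 × 1.9559 = 691.62 ms.

692 ms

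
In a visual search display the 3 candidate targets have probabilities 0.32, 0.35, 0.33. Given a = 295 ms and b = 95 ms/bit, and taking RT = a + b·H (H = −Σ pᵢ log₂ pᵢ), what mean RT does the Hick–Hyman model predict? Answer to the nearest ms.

H = 0.32·log₂(1/0.32) + 0.35·log₂(1/0.35) + 0.33·log₂(1/0.33) = 1.5840 bits.
RT = 295 + 95 × 1.5840 = 445.48 ms.

445 ms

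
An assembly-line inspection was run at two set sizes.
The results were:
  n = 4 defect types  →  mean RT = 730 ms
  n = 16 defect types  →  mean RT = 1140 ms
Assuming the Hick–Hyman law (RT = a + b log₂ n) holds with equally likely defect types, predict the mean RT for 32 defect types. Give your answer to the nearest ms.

With log₂ n on the abscissa the relation is linear; from the two conditions:
  b = (1140 − 730) / (log₂ 16 − log₂ 4) = 410 / (4 − 2) = 205 ms/bit
  a = 730 − 205 × 2 = 320 ms
Then RT(32) = 320 + 205 × log₂ 32 = 320 + 205 × 5 ≈ 1345.000 ms.

1345 ms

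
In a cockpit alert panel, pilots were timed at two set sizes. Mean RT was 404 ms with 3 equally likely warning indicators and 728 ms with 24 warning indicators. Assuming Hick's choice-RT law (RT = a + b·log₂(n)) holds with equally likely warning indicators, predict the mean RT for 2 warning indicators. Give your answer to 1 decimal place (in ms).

Fit slope and intercept:
  b = (728 − 404) / (log₂ 24 − log₂ 3) = 324 / (4.5850 − 1.5850) = 108.000 ms/bit
  a = 404 − 108.000 × 1.5850 = 232.824 ms
Then RT(2) = 232.824 + 108.000 × log₂ 2 = 232.824 + 108.000 × 1 ≈ 340.824 ms.

340.8 ms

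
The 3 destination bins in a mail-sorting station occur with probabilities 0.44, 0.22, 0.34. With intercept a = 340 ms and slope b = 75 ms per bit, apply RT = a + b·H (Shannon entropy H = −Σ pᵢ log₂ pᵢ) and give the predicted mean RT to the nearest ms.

H = 0.44·log₂(1/0.44) + 0.22·log₂(1/0.22) + 0.34·log₂(1/0.34) = 1.5309 bits.
RT = 340 + 75 × 1.5309 = 454.82 ms.

455 ms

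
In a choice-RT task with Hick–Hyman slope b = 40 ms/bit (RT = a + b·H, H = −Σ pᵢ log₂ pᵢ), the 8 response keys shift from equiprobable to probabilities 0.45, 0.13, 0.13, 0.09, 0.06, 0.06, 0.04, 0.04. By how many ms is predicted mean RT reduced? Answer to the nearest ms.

22 ms

Equiprobable entropy H₀ = log₂ 8 = 3.0000 bits.
Skewed entropy H = −Σ pᵢ log₂ pᵢ = 2.4549 bits.
ΔRT = b·(H₀ − H) = 40 × 0.5451 = 21.80 ms.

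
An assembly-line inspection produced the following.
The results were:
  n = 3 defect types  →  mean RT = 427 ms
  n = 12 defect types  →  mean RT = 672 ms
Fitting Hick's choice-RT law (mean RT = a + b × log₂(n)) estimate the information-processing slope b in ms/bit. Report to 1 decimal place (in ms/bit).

b = (RT₂ − RT₁)/(log₂ n₂ − log₂ n₁) = (672 − 427)/(3.5850 − 1.5850) = 122.500 ms/bit.

122.5 ms/bit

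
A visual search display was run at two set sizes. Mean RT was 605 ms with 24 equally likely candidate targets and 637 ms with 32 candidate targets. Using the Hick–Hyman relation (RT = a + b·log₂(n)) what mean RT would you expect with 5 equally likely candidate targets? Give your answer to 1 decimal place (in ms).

430.5 ms

Fit slope and intercept:
  b = (637 − 605) / (log₂ 32 − log₂ 24) = 32 / (5 − 4.5850) = 77.101 ms/bit
  a = 605 − 77.101 × 4.5850 = 251.493 ms
Then RT(5) = 251.493 + 77.101 × log₂ 5 = 251.493 + 77.101 × 2.3219 ≈ 430.517 ms.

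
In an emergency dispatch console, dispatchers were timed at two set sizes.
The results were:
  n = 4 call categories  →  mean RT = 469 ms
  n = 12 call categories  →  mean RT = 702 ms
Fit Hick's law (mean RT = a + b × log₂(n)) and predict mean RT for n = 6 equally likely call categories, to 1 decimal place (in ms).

Fit slope and intercept:
  b = (702 − 469) / (log₂ 12 − log₂ 4) = 233 / (3.5850 − 2) = 147.007 ms/bit
  a = 469 − 147.007 × 2 = 174.987 ms
Then RT(6) = 174.987 + 147.007 × log₂ 6 = 174.987 + 147.007 × 2.5850 ≈ 554.993 ms.

555.0 ms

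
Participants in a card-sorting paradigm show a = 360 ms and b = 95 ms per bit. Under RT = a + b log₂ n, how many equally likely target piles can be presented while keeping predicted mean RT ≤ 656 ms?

8

Information budget: (656 − 360)/95 = 3.1158 bits, so n ≤ 2^3.1158 = 8.669 → at most 8.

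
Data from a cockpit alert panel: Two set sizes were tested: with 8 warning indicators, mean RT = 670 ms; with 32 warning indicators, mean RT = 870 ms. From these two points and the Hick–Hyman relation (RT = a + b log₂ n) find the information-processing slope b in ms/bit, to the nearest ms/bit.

b = (RT₂ − RT₁)/(log₂ n₂ − log₂ n₁) = (870 − 670)/(5 − 3) = 100 ms/bit.

100 ms/bit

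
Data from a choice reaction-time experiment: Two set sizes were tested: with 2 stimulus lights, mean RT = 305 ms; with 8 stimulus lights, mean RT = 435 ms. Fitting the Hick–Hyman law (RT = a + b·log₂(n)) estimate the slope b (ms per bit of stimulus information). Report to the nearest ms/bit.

65 ms/bit

The slope on a log₂ axis is (435 − 305) / (3 − 1) = 65 ms/bit.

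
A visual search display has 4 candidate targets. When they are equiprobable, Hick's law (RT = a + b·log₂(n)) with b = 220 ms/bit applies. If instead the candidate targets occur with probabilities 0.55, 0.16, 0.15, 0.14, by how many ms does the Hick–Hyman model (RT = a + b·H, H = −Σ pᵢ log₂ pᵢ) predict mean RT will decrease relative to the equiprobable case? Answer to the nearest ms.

65 ms

Equiprobable entropy H₀ = log₂ 4 = 2.0000 bits.
Skewed entropy H = −Σ pᵢ log₂ pᵢ = 1.7050 bits.
ΔRT = b·(H₀ − H) = 220 × 0.2950 = 64.89 ms.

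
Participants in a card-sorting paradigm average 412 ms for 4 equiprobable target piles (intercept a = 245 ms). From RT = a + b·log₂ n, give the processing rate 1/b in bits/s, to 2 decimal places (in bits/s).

Choice component = 412 − 245 = 167 ms over log₂(4) = 2 bits.
b = 167 / 2 = 83.500 ms/bit, so 1/b = 11.976 bits/s.

11.98 bits/s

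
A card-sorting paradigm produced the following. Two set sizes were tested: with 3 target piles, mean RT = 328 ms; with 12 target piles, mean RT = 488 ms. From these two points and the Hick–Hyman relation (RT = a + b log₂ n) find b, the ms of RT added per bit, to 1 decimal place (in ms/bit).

The slope on a log₂ axis is (488 − 328) / (3.5850 − 1.5850) = 80.000 ms/bit.

80.0 ms/bit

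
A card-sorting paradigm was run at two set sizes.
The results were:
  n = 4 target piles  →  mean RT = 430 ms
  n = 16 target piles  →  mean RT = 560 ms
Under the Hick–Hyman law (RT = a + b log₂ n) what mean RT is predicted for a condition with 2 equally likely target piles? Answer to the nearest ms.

365 ms

RT is linear in log₂ n, so two points fix the line:
  b = (560 − 430) / (log₂ 16 − log₂ 4) = 130 / (4 − 2) = 65 ms/bit
  a = 430 − 65 × 2 = 300 ms
Then RT(2) = 300 + 65 × log₂ 2 = 300 + 65 × 1 ≈ 365.000 ms.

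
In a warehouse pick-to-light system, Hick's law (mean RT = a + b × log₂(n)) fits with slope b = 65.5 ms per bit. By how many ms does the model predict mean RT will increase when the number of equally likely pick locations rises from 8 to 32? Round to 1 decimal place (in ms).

ΔRT = (a + b log₂ n₂) − (a + b log₂ n₁) = b·(log₂ n₂ − log₂ n₁).
log₂(32) − log₂(8) = log₂(32/8) = log₂(4) = 2.
ΔRT = 65.5 × 2.0000 = 131.000 ms.

131.0 ms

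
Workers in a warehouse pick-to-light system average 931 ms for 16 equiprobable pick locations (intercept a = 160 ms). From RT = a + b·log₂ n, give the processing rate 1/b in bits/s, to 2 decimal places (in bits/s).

5.19 bits/s

Choice component = 931 − 160 = 771 ms over log₂(16) = 4 bits.
b = 771 / 4 = 192.750 ms/bit, so 1/b = 5.188 bits/s.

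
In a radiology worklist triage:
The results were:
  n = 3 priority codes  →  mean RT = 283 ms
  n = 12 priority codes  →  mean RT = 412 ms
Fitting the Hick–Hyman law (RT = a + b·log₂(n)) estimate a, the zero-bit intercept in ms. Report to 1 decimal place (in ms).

Slope: b = (412 − 283) / (log₂ 12 − log₂ 3) = 129/2.0000 = 64.500 ms/bit.
Intercept: a = 283 − 64.500·log₂(3) = 180.770 ms.

180.8 ms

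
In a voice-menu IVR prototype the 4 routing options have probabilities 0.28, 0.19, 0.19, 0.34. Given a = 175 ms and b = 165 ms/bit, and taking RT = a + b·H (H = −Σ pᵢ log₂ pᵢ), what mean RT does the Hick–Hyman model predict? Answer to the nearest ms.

497 ms

Entropy contributions −pᵢ log₂ pᵢ: 0.5142, 0.4552, 0.4552, 0.5292; sum H = 1.9538 bits.
RT = a + bH = 175 + 165·1.9538 = 497.38 ms.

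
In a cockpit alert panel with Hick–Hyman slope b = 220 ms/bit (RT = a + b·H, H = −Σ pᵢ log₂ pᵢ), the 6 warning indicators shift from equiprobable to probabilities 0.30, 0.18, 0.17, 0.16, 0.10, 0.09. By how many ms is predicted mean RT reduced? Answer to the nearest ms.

26 ms

Equiprobable entropy H₀ = log₂ 6 = 2.5850 bits.
Skewed entropy H = −Σ pᵢ log₂ pᵢ = 2.4688 bits.
ΔRT = b·(H₀ − H) = 220 × 0.1161 = 25.55 ms.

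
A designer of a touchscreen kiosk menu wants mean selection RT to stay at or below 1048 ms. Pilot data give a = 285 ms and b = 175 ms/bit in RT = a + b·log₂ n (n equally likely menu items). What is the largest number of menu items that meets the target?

20

Information budget: (1048 − 285)/175 = 4.3600 bits, so n ≤ 2^4.3600 = 20.535 → at most 20.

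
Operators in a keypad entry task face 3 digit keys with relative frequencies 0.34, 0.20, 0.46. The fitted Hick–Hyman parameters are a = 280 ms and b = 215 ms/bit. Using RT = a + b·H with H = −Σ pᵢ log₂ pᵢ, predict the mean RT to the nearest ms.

604 ms

Entropy contributions −pᵢ log₂ pᵢ: 0.5292, 0.4644, 0.5153; sum H = 1.5089 bits.
RT = a + bH = 280 + 215·1.5089 = 604.41 ms.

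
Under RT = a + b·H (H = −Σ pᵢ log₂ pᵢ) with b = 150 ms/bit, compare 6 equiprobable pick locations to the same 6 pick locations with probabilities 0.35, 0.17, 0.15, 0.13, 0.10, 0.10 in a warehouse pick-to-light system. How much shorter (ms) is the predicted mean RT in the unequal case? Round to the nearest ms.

The RT saving is b·ΔH. Equiprobable H₀ = log₂(6) = 2.5850 bits; with the given probabilities H = 2.4223 bits.
b·(H₀ − H) = 150 × (2.5850 − 2.4223) = 24.41 ms.

24 ms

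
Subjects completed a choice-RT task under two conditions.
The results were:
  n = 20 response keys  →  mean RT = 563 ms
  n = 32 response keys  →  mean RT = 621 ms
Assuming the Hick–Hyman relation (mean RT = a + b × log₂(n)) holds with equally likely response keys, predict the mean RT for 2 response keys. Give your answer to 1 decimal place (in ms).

278.9 ms

Fit slope and intercept:
  b = (621 − 563) / (log₂ 32 − log₂ 20) = 58 / (5 − 4.3219) = 85.537 ms/bit
  a = 563 − 85.537 × 4.3219 = 193.317 ms
Then RT(2) = 193.317 + 85.537 × log₂ 2 = 193.317 + 85.537 × 1 ≈ 278.853 ms.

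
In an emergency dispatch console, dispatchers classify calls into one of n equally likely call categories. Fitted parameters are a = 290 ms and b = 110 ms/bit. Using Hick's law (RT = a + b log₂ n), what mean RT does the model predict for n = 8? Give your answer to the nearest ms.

log₂(8) = 3 bits, so RT = 290 + 110 × 3 ≈ 620.000 ms.

620 ms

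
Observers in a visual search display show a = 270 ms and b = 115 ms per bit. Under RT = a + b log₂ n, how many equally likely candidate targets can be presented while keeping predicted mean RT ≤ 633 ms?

115·log₂ n ≤ 633 − 270 = 363, giving log₂ n ≤ 3.1565 and n ≤ 8.917. The largest whole number is 8.

8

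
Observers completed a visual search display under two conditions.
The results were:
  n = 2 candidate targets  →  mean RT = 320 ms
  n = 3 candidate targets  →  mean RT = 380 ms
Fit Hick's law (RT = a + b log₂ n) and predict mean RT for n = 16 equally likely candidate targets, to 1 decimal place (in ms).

627.7 ms

With log₂ n on the abscissa the relation is linear; from the two conditions:
  b = (380 − 320) / (log₂ 3 − log₂ 2) = 60 / (1.5850 − 1) = 102.571 ms/bit
  a = 320 − 102.571 × 1 = 217.429 ms
Then RT(16) = 217.429 + 102.571 × log₂ 16 = 217.429 + 102.571 × 4 ≈ 627.712 ms.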